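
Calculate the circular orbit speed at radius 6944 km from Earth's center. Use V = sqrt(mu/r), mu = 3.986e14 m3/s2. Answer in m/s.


V = sqrt(3.986e14 / 6944000) = 7576 m/s

7576 m/s


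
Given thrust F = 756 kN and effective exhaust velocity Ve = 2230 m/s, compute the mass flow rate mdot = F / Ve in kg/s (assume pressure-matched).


mdot = F / Ve = 756000 / 2230 = 339.0 kg/s

339.0 kg/s


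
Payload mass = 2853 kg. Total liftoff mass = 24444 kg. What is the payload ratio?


PR = 2853 / 24444 = 0.1167

0.1167


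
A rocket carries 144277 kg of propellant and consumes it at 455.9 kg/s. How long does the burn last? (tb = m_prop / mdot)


tb = 144277 / 455.9 = 316.5 s

316.5 s


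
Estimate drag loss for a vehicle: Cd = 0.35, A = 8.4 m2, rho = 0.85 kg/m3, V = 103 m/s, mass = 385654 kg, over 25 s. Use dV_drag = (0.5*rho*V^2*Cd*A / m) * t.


D = 0.5 * 0.85 * 103^2 * 0.35 * 8.4 = 13255.95 N
a = 13255.95 / 385654 = 0.0344 m/s2
dV = 0.0344 * 25 = 0.9 m/s

0.9 m/s


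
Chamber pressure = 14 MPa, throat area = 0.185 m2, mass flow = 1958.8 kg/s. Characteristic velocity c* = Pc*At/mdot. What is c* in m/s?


c* = 14e6 * 0.185 / 1958.8 = 1322 m/s

1322 m/s


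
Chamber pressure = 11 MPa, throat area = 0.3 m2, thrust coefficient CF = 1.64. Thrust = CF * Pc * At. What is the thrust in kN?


F = 1.64 * 11e6 * 0.3 = 5.4120e+06 N = 5412.0 kN

5412.0 kN


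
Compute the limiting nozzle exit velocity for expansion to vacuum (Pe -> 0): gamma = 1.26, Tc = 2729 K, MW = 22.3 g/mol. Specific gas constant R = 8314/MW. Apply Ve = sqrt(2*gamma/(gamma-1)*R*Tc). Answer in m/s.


R = 8314 / 22.3 = 372.83 J/(kg.K)
Ve = sqrt(2 * 1.26 / (1.26 - 1) * 372.83 * 2729) = 3140 m/s

3140 m/s


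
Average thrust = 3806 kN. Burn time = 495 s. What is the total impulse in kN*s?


It = 3806 * 495 = 1883970 kN*s

1883970 kN*s


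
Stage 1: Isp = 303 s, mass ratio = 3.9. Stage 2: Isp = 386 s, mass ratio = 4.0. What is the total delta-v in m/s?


dV1 = 303 * 9.81 * ln(3.9) = 4045.4 m/s
dV2 = 386 * 9.81 * ln(4.0) = 5249.4 m/s
Total dV = 4045.4 + 5249.4 = 9294.8 m/s ~ 9295 m/s

9295 m/s


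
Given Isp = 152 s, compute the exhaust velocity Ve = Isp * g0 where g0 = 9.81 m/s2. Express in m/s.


Ve = Isp * g0 = 152 * 9.81 = 1491.1 m/s

1491.1 m/s


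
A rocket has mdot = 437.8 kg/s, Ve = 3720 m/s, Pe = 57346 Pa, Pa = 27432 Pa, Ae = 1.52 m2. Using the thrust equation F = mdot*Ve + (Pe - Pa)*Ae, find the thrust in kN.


F = 437.8 * 3720 + (57346 - 27432) * 1.52 = 1.6741e+06 N = 1674.1 kN

1674.1 kN


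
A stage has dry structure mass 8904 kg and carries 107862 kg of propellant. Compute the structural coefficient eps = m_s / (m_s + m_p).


eps = 8904 / (8904 + 107862) = 0.0763

0.0763


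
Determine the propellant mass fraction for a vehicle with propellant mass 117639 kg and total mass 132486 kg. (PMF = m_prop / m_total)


PMF = 117639 / 132486 = 0.888

0.888


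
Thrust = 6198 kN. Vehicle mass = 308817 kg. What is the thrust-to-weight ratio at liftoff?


TWR = 6198000 / (308817 * 9.81) = 2.05

2.05


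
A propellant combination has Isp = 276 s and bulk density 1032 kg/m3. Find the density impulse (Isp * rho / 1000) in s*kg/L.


rho*Isp = 276 * 1032 / 1000 = 285 s*kg/L

285 s*kg/L


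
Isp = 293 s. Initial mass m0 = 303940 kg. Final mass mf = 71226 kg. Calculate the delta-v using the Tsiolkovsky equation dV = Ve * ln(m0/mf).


Ve = 293 * 9.81 = 2874.33 m/s
dV = 2874.33 * ln(303940/71226) = 4171 m/s

4171 m/s


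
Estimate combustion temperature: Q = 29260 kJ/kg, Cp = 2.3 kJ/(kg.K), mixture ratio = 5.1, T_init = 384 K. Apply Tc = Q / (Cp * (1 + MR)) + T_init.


Tc = 29260 / (2.3 * (1 + 5.1)) + 384 = 2470 K

2470 K


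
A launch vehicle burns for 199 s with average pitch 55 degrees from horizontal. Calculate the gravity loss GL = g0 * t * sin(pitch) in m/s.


GL = 9.81 * 199 * sin(55 deg) = 1599 m/s

1599 m/s


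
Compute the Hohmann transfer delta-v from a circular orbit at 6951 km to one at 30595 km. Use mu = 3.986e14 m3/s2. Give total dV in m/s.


V1 = sqrt(mu/r1) = 7572.6 m/s
dV1 = V1*(sqrt(2*r2/(r1+r2)) - 1) = 2094.66 m/s
V2 = sqrt(mu/r2) = 3609.47 m/s
dV2 = V2*(1 - sqrt(2*r1/(r1+r2))) = 1413.13 m/s
Total dV = 3508 m/s

3508 m/s


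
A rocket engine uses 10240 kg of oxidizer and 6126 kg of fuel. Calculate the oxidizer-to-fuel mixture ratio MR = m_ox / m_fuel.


MR = 10240 / 6126 = 1.67

1.67


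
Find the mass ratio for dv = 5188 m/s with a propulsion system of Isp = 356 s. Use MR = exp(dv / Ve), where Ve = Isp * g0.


Ve = 356 * 9.81 = 3492.36 m/s
MR = exp(5188 / 3492.36) = 4.417

4.417


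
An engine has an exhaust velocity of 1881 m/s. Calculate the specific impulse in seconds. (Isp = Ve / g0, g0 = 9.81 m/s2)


Isp = Ve / g0 = 1881 / 9.81 = 191.7 s

191.7 s


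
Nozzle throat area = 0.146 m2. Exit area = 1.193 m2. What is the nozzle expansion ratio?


AR = 1.193 / 0.146 = 8.2

8.2


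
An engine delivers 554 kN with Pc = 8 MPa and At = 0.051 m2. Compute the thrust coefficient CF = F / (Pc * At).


CF = 554000 / (8e6 * 0.051) = 1.36

1.36


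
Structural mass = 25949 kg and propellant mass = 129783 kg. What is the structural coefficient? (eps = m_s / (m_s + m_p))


eps = 25949 / (25949 + 129783) = 0.1666

0.1666


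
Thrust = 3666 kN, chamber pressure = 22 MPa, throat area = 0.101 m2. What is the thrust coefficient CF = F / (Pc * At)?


CF = 3666000 / (22e6 * 0.101) = 1.65

1.65


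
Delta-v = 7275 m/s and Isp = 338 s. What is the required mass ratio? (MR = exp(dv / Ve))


Ve = 338 * 9.81 = 3315.78 m/s
MR = exp(7275 / 3315.78) = 8.972

8.972


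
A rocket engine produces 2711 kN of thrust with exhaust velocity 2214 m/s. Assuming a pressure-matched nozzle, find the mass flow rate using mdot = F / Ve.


mdot = F / Ve = 2711000 / 2214 = 1224.5 kg/s

1224.5 kg/s


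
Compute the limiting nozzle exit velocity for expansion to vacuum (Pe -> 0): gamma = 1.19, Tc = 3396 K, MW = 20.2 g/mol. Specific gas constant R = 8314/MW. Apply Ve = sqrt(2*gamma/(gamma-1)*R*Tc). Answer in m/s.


R = 8314 / 20.2 = 411.58 J/(kg.K)
Ve = sqrt(2 * 1.19 / (1.19 - 1) * 411.58 * 3396) = 4184 m/s

4184 m/s


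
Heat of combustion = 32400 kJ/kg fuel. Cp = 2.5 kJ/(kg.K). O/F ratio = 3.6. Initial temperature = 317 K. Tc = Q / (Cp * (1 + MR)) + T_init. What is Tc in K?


Tc = 32400 / (2.5 * (1 + 3.6)) + 317 = 3134 K

3134 K


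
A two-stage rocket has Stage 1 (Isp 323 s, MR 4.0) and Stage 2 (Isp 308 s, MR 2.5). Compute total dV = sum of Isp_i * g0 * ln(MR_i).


dV1 = 323 * 9.81 * ln(4.0) = 4392.7 m/s
dV2 = 308 * 9.81 * ln(2.5) = 2768.6 m/s
Total dV = 4392.7 + 2768.6 = 7161.3 m/s ~ 7161 m/s

7161 m/s


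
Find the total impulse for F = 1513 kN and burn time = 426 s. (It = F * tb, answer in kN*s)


It = 1513 * 426 = 644538 kN*s

644538 kN*s


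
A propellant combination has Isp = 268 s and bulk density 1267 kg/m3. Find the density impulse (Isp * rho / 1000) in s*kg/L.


rho*Isp = 268 * 1267 / 1000 = 340 s*kg/L

340 s*kg/L


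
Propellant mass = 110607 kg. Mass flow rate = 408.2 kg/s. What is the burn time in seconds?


tb = 110607 / 408.2 = 271.0 s

271.0 s


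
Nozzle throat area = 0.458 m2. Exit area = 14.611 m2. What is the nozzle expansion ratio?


AR = 14.611 / 0.458 = 31.9

31.9


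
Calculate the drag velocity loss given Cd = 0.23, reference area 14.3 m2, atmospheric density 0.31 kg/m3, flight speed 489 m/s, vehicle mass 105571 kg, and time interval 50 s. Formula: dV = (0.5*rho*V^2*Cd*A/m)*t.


D = 0.5 * 0.31 * 489^2 * 0.23 * 14.3 = 121902.69 N
a = 121902.69 / 105571 = 1.1547 m/s2
dV = 1.1547 * 50 = 57.7 m/s

57.7 m/s


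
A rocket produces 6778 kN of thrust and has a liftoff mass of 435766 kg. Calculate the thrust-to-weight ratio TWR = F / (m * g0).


TWR = 6778000 / (435766 * 9.81) = 1.59

1.59


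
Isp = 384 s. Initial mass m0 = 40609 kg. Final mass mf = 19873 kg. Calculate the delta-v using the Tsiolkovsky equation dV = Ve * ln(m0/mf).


Ve = 384 * 9.81 = 3767.04 m/s
dV = 3767.04 * ln(40609/19873) = 2692 m/s

2692 m/s


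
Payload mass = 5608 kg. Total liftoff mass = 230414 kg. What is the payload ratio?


PR = 5608 / 230414 = 0.0243

0.0243


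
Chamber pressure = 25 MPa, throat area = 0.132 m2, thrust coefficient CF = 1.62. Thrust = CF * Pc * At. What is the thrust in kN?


F = 1.62 * 25e6 * 0.132 = 5.3460e+06 N = 5346.0 kN

5346.0 kN


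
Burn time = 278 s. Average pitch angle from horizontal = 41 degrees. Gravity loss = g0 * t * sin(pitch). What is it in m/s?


GL = 9.81 * 278 * sin(41 deg) = 1789 m/s

1789 m/s


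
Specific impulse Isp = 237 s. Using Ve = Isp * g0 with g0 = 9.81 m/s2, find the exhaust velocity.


Ve = Isp * g0 = 237 * 9.81 = 2325.0 m/s

2325.0 m/s


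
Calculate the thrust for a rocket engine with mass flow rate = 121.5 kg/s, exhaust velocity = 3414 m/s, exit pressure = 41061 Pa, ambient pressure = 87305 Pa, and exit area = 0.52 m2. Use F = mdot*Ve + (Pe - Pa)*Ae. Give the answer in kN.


F = 121.5 * 3414 + (41061 - 87305) * 0.52 = 390754.0 N = 390.8 kN

390.8 kN


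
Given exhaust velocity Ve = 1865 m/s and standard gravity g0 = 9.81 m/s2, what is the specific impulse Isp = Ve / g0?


Isp = Ve / g0 = 1865 / 9.81 = 190.1 s

190.1 s


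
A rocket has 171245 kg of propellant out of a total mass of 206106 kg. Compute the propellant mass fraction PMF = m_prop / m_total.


PMF = 171245 / 206106 = 0.831

0.831


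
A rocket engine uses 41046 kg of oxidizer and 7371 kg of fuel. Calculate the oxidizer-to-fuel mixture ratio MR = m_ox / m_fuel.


MR = 41046 / 7371 = 5.57

5.57


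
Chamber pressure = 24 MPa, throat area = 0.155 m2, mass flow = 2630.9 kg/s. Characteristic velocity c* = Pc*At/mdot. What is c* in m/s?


c* = 24e6 * 0.155 / 2630.9 = 1414 m/s

1414 m/s


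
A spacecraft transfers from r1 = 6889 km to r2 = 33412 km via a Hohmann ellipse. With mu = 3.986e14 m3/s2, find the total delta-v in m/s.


V1 = sqrt(mu/r1) = 7606.6 m/s
dV1 = V1*(sqrt(2*r2/(r1+r2)) - 1) = 2188.27 m/s
V2 = sqrt(mu/r2) = 3453.96 m/s
dV2 = V2*(1 - sqrt(2*r1/(r1+r2))) = 1434.42 m/s
Total dV = 3623 m/s

3623 m/s


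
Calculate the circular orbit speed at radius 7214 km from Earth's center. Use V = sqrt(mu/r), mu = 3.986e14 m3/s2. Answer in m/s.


V = sqrt(3.986e14 / 7214000) = 7433 m/s

7433 m/s


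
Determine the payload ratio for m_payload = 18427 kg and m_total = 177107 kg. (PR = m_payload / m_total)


PR = 18427 / 177107 = 0.104

0.104


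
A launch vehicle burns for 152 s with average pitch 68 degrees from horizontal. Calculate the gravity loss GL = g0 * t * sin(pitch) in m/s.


GL = 9.81 * 152 * sin(68 deg) = 1383 m/s

1383 m/s


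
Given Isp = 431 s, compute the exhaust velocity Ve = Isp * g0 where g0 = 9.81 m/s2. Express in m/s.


Ve = Isp * g0 = 431 * 9.81 = 4228.1 m/s

4228.1 m/s


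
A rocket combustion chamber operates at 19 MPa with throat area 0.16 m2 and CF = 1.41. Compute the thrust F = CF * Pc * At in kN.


F = 1.41 * 19e6 * 0.16 = 4.2864e+06 N = 4286.4 kN

4286.4 kN


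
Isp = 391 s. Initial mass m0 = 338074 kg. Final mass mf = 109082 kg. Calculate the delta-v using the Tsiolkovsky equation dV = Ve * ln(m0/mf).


Ve = 391 * 9.81 = 3835.71 m/s
dV = 3835.71 * ln(338074/109082) = 4339 m/s

4339 m/s


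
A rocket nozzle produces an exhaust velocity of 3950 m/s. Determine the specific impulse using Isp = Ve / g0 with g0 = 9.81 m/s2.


Isp = Ve / g0 = 3950 / 9.81 = 402.7 s

402.7 s


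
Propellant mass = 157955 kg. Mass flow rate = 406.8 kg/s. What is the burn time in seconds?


tb = 157955 / 406.8 = 388.3 s

388.3 s


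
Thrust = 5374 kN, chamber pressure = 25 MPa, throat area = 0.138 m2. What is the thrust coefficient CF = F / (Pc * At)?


CF = 5374000 / (25e6 * 0.138) = 1.56

1.56


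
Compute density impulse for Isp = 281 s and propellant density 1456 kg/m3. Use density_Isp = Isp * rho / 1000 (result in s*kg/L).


rho*Isp = 281 * 1456 / 1000 = 409 s*kg/L

409 s*kg/L


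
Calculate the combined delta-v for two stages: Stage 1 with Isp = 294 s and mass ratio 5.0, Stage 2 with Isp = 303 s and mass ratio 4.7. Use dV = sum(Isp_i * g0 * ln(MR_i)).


dV1 = 294 * 9.81 * ln(5.0) = 4641.8 m/s
dV2 = 303 * 9.81 * ln(4.7) = 4600.0 m/s
Total dV = 4641.8 + 4600.0 = 9241.8 m/s ~ 9242 m/s

9242 m/s


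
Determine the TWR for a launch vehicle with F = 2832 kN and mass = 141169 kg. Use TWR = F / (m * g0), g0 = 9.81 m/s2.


TWR = 2832000 / (141169 * 9.81) = 2.04

2.04


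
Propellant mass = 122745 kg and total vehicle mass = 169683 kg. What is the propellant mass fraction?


PMF = 122745 / 169683 = 0.723

0.723


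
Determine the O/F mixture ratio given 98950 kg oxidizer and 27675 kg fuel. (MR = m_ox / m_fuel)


MR = 98950 / 27675 = 3.58

3.58


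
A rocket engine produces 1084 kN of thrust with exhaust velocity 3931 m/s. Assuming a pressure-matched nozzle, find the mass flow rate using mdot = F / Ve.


mdot = F / Ve = 1084000 / 3931 = 275.8 kg/s

275.8 kg/s


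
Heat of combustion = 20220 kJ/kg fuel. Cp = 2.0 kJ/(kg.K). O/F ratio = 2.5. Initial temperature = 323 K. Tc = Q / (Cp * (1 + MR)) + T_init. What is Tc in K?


Tc = 20220 / (2.0 * (1 + 2.5)) + 323 = 3212 K

3212 K


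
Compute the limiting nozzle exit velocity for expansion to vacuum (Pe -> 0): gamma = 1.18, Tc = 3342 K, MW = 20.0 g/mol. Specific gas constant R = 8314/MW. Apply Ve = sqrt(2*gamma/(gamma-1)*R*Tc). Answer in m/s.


R = 8314 / 20.0 = 415.7 J/(kg.K)
Ve = sqrt(2 * 1.18 / (1.18 - 1) * 415.7 * 3342) = 4268 m/s

4268 m/s


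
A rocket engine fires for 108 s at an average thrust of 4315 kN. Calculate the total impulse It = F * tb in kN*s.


It = 4315 * 108 = 466020 kN*s

466020 kN*s


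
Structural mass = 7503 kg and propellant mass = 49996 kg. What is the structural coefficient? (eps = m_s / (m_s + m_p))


eps = 7503 / (7503 + 49996) = 0.1305

0.1305


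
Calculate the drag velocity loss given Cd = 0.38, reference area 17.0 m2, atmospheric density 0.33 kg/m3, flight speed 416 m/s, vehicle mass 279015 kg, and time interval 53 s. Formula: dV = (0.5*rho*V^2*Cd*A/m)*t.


D = 0.5 * 0.33 * 416^2 * 0.38 * 17.0 = 184460.39 N
a = 184460.39 / 279015 = 0.6611 m/s2
dV = 0.6611 * 53 = 35.0 m/s

35.0 m/s


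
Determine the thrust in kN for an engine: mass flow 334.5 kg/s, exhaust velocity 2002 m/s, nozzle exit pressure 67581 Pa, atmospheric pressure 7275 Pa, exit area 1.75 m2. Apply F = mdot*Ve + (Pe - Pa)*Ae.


F = 334.5 * 2002 + (67581 - 7275) * 1.75 = 775204.0 N = 775.2 kN

775.2 kN


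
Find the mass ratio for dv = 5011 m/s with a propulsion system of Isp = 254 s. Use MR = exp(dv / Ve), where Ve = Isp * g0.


Ve = 254 * 9.81 = 2491.74 m/s
MR = exp(5011 / 2491.74) = 7.471

7.471


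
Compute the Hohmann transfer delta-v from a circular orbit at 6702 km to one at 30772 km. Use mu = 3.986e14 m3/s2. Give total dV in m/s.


V1 = sqrt(mu/r1) = 7711.99 m/s
dV1 = V1*(sqrt(2*r2/(r1+r2)) - 1) = 2171.13 m/s
V2 = sqrt(mu/r2) = 3599.07 m/s
dV2 = V2*(1 - sqrt(2*r1/(r1+r2))) = 1446.58 m/s
Total dV = 3618 m/s

3618 m/s


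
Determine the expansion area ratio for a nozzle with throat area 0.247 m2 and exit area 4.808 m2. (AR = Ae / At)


AR = 4.808 / 0.247 = 19.5

19.5


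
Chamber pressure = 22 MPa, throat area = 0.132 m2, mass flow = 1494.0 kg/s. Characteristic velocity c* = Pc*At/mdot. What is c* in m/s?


c* = 22e6 * 0.132 / 1494.0 = 1944 m/s

1944 m/s


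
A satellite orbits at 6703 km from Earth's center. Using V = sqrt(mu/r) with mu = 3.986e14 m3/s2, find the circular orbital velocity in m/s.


V = sqrt(3.986e14 / 6703000) = 7711 m/s

7711 m/s


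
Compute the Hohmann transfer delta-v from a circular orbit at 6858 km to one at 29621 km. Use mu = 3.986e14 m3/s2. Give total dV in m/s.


V1 = sqrt(mu/r1) = 7623.77 m/s
dV1 = V1*(sqrt(2*r2/(r1+r2)) - 1) = 2091.69 m/s
V2 = sqrt(mu/r2) = 3668.33 m/s
dV2 = V2*(1 - sqrt(2*r1/(r1+r2))) = 1418.96 m/s
Total dV = 3511 m/s

3511 m/s


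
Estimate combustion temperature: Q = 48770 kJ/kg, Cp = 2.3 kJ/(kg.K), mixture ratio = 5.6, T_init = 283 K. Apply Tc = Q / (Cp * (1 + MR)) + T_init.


Tc = 48770 / (2.3 * (1 + 5.6)) + 283 = 3496 K

3496 K


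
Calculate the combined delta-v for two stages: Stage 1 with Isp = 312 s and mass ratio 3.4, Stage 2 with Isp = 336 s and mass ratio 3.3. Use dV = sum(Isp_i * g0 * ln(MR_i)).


dV1 = 312 * 9.81 * ln(3.4) = 3745.6 m/s
dV2 = 336 * 9.81 * ln(3.3) = 3935.4 m/s
Total dV = 3745.6 + 3935.4 = 7681.0 m/s ~ 7681 m/s

7681 m/s


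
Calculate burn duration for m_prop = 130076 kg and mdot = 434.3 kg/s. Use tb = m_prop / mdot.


tb = 130076 / 434.3 = 299.5 s

299.5 s


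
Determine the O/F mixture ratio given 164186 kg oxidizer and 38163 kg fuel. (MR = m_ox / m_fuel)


MR = 164186 / 38163 = 4.3

4.3


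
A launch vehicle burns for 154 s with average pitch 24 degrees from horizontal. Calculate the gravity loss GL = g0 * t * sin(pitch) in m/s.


GL = 9.81 * 154 * sin(24 deg) = 614 m/s

614 m/s


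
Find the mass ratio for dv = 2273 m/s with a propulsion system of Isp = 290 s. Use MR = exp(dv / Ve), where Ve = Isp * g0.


Ve = 290 * 9.81 = 2844.9 m/s
MR = exp(2273 / 2844.9) = 2.223

2.223


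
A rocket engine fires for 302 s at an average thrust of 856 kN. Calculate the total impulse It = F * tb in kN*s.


It = 856 * 302 = 258512 kN*s

258512 kN*s


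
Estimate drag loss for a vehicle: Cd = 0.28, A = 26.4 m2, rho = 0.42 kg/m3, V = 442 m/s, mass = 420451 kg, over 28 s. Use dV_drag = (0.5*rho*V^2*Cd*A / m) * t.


D = 0.5 * 0.42 * 442^2 * 0.28 * 26.4 = 303267.44 N
a = 303267.44 / 420451 = 0.7213 m/s2
dV = 0.7213 * 28 = 20.2 m/s

20.2 m/s


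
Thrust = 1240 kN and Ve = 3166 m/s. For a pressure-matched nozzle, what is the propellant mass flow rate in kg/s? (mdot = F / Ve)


mdot = F / Ve = 1240000 / 3166 = 391.7 kg/s

391.7 kg/s


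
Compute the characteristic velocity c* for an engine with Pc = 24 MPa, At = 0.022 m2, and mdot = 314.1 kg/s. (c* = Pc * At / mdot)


c* = 24e6 * 0.022 / 314.1 = 1681 m/s

1681 m/s


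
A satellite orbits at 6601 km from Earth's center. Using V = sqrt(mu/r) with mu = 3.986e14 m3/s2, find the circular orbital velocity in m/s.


V = sqrt(3.986e14 / 6601000) = 7771 m/s

7771 m/s


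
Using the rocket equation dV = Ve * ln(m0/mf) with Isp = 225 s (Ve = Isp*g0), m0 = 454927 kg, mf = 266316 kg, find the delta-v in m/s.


Ve = 225 * 9.81 = 2207.25 m/s
dV = 2207.25 * ln(454927/266316) = 1182 m/s

1182 m/s


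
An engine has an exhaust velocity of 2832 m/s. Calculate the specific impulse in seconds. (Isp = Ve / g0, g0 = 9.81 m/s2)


Isp = Ve / g0 = 2832 / 9.81 = 288.7 s

288.7 s


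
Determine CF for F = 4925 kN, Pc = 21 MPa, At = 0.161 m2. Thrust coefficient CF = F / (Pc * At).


CF = 4925000 / (21e6 * 0.161) = 1.46

1.46


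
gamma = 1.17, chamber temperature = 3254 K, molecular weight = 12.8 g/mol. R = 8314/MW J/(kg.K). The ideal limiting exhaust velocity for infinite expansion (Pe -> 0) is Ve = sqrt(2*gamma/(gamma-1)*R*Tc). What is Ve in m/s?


R = 8314 / 12.8 = 649.53 J/(kg.K)
Ve = sqrt(2 * 1.17 / (1.17 - 1) * 649.53 * 3254) = 5394 m/s

5394 m/s


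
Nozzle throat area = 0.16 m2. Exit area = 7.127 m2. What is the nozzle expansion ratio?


AR = 7.127 / 0.16 = 44.5

44.5


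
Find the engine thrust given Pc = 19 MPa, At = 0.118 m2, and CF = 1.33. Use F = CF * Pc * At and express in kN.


F = 1.33 * 19e6 * 0.118 = 2.9819e+06 N = 2981.9 kN

2981.9 kN


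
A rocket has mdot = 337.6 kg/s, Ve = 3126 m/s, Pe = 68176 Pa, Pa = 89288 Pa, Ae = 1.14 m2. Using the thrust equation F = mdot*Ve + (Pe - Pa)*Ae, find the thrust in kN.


F = 337.6 * 3126 + (68176 - 89288) * 1.14 = 1.0313e+06 N = 1031.3 kN

1031.3 kN


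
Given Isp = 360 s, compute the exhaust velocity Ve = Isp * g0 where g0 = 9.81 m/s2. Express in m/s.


Ve = Isp * g0 = 360 * 9.81 = 3531.6 m/s

3531.6 m/s


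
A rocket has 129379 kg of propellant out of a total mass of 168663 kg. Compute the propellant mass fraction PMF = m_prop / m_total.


PMF = 129379 / 168663 = 0.767

0.767


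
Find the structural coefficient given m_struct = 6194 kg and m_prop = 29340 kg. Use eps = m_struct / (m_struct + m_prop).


eps = 6194 / (6194 + 29340) = 0.1743

0.1743


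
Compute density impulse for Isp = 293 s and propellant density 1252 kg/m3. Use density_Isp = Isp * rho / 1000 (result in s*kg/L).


rho*Isp = 293 * 1252 / 1000 = 367 s*kg/L

367 s*kg/L


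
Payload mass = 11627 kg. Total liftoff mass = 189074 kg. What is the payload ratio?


PR = 11627 / 189074 = 0.0615

0.0615


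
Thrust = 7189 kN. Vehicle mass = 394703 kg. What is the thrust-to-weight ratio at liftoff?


TWR = 7189000 / (394703 * 9.81) = 1.86

1.86


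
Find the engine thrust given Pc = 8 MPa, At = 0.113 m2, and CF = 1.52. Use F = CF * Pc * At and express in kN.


F = 1.52 * 8e6 * 0.113 = 1.3741e+06 N = 1374.1 kN

1374.1 kN


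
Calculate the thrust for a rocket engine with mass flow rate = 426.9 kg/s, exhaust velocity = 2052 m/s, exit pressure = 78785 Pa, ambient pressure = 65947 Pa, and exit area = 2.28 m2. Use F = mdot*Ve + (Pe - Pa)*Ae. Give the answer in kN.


F = 426.9 * 2052 + (78785 - 65947) * 2.28 = 905269.0 N = 905.3 kN

905.3 kN


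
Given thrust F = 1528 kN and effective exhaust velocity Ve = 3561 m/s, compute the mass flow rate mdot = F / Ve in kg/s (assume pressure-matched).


mdot = F / Ve = 1528000 / 3561 = 429.1 kg/s

429.1 kg/s


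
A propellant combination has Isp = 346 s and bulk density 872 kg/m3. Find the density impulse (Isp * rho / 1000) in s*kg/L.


rho*Isp = 346 * 872 / 1000 = 302 s*kg/L

302 s*kg/L


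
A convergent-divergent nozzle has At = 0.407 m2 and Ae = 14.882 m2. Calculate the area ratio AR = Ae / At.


AR = 14.882 / 0.407 = 36.6

36.6


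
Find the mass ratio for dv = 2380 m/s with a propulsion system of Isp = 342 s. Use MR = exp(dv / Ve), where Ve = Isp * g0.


Ve = 342 * 9.81 = 3355.02 m/s
MR = exp(2380 / 3355.02) = 2.033

2.033


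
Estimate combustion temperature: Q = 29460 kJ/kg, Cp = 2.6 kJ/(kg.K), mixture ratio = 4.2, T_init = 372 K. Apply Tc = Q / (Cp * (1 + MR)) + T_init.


Tc = 29460 / (2.6 * (1 + 4.2)) + 372 = 2551 K

2551 K


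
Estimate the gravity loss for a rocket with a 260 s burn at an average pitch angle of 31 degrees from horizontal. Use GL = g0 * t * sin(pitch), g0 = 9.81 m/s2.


GL = 9.81 * 260 * sin(31 deg) = 1314 m/s

1314 m/s


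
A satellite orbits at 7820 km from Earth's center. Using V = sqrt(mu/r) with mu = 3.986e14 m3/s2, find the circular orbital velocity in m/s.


V = sqrt(3.986e14 / 7820000) = 7139 m/s

7139 m/s


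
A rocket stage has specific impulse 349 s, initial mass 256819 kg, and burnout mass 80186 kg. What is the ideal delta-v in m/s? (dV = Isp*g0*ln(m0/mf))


Ve = 349 * 9.81 = 3423.69 m/s
dV = 3423.69 * ln(256819/80186) = 3985 m/s

3985 m/s


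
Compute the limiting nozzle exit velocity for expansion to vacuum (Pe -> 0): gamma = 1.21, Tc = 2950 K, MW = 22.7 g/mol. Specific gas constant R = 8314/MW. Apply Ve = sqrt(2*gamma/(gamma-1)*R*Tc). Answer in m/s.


R = 8314 / 22.7 = 366.26 J/(kg.K)
Ve = sqrt(2 * 1.21 / (1.21 - 1) * 366.26 * 2950) = 3529 m/s

3529 m/s


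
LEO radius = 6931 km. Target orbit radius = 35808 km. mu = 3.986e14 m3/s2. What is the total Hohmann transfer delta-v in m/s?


V1 = sqrt(mu/r1) = 7583.52 m/s
dV1 = V1*(sqrt(2*r2/(r1+r2)) - 1) = 2233.14 m/s
V2 = sqrt(mu/r2) = 3336.4 m/s
dV2 = V2*(1 - sqrt(2*r1/(r1+r2))) = 1436.29 m/s
Total dV = 3669 m/s

3669 m/s


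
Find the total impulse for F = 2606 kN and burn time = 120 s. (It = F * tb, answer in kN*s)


It = 2606 * 120 = 312720 kN*s

312720 kN*s


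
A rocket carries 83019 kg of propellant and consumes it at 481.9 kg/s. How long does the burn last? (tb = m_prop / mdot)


tb = 83019 / 481.9 = 172.3 s

172.3 s


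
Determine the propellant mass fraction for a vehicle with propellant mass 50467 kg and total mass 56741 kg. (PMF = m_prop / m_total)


PMF = 50467 / 56741 = 0.889

0.889


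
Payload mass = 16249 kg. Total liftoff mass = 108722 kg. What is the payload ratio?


PR = 16249 / 108722 = 0.1495

0.1495


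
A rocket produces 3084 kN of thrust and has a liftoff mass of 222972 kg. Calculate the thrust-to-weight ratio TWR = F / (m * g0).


TWR = 3084000 / (222972 * 9.81) = 1.41

1.41


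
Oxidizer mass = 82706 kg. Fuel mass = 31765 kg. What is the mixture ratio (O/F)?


MR = 82706 / 31765 = 2.6

2.6


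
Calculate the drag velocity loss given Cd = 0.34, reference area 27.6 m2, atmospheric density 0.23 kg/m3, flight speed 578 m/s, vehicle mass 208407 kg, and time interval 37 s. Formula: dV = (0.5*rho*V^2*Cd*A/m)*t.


D = 0.5 * 0.23 * 578^2 * 0.34 * 27.6 = 360530.09 N
a = 360530.09 / 208407 = 1.7299 m/s2
dV = 1.7299 * 37 = 64.0 m/s

64.0 m/s


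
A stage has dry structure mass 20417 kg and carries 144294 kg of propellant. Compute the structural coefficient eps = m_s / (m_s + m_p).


eps = 20417 / (20417 + 144294) = 0.124

0.124


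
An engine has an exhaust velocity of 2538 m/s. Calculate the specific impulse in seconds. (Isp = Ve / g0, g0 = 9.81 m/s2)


Isp = Ve / g0 = 2538 / 9.81 = 258.7 s

258.7 s


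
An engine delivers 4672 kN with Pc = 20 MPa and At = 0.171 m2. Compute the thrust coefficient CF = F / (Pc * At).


CF = 4672000 / (20e6 * 0.171) = 1.37

1.37


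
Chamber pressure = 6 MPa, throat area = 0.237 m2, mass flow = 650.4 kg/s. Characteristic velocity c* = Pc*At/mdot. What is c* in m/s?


c* = 6e6 * 0.237 / 650.4 = 2186 m/s

2186 m/s


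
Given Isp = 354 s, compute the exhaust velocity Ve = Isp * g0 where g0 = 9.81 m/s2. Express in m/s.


Ve = Isp * g0 = 354 * 9.81 = 3472.7 m/s

3472.7 m/s


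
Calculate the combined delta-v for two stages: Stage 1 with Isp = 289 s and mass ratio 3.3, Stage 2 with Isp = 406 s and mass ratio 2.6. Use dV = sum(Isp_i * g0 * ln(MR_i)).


dV1 = 289 * 9.81 * ln(3.3) = 3384.9 m/s
dV2 = 406 * 9.81 * ln(2.6) = 3805.7 m/s
Total dV = 3384.9 + 3805.7 = 7190.6 m/s ~ 7191 m/s

7191 m/s


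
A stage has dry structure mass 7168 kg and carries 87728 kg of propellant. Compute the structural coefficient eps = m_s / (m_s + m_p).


eps = 7168 / (7168 + 87728) = 0.0755

0.0755


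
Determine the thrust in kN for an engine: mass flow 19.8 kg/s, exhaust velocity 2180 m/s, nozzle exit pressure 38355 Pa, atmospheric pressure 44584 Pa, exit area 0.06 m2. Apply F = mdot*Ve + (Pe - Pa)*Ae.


F = 19.8 * 2180 + (38355 - 44584) * 0.06 = 42790.0 N = 42.8 kN

42.8 kN


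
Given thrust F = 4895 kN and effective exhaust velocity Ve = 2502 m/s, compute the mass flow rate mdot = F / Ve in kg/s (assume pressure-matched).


mdot = F / Ve = 4895000 / 2502 = 1956.4 kg/s

1956.4 kg/s


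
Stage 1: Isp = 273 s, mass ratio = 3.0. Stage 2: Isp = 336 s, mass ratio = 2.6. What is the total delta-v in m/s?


dV1 = 273 * 9.81 * ln(3.0) = 2942.2 m/s
dV2 = 336 * 9.81 * ln(2.6) = 3149.5 m/s
Total dV = 2942.2 + 3149.5 = 6091.7 m/s ~ 6092 m/s

6092 m/s


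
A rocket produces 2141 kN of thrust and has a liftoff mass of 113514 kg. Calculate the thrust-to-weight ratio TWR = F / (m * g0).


TWR = 2141000 / (113514 * 9.81) = 1.92

1.92


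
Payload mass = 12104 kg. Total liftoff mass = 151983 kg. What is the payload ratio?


PR = 12104 / 151983 = 0.0796

0.0796


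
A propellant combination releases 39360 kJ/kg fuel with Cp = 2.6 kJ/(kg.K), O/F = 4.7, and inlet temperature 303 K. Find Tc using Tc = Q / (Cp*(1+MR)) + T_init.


Tc = 39360 / (2.6 * (1 + 4.7)) + 303 = 2959 K

2959 K


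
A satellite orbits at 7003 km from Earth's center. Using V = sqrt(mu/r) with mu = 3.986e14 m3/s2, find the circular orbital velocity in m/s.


V = sqrt(3.986e14 / 7003000) = 7544 m/s

7544 m/s


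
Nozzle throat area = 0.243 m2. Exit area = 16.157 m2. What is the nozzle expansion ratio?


AR = 16.157 / 0.243 = 66.5

66.5


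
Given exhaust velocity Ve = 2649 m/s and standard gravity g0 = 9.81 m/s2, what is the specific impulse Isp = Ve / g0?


Isp = Ve / g0 = 2649 / 9.81 = 270.0 s

270.0 s


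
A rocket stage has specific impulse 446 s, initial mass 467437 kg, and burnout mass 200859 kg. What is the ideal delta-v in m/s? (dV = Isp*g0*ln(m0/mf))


Ve = 446 * 9.81 = 4375.26 m/s
dV = 4375.26 * ln(467437/200859) = 3696 m/s

3696 m/s


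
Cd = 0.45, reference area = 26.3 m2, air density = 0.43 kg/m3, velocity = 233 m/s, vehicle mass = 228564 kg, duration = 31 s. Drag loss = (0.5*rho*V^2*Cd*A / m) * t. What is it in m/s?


D = 0.5 * 0.43 * 233^2 * 0.45 * 26.3 = 138139.72 N
a = 138139.72 / 228564 = 0.6044 m/s2
dV = 0.6044 * 31 = 18.7 m/s

18.7 m/s


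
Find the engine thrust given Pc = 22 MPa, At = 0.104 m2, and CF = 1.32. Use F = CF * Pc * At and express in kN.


F = 1.32 * 22e6 * 0.104 = 3.0202e+06 N = 3020.2 kN

3020.2 kN


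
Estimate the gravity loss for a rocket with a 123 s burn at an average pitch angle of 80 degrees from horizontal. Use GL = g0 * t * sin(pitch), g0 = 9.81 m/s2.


GL = 9.81 * 123 * sin(80 deg) = 1188 m/s

1188 m/s


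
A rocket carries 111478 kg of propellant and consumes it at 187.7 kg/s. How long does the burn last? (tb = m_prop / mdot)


tb = 111478 / 187.7 = 593.9 s

593.9 s


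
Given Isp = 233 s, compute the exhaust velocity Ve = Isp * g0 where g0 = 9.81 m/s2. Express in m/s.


Ve = Isp * g0 = 233 * 9.81 = 2285.7 m/s

2285.7 m/s


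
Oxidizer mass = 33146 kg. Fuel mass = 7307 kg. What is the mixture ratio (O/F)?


MR = 33146 / 7307 = 4.54

4.54


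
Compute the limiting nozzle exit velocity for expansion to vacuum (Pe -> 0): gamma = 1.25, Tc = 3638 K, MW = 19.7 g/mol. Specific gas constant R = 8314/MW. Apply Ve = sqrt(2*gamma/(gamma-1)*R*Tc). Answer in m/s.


R = 8314 / 19.7 = 422.03 J/(kg.K)
Ve = sqrt(2 * 1.25 / (1.25 - 1) * 422.03 * 3638) = 3918 m/s

3918 m/s


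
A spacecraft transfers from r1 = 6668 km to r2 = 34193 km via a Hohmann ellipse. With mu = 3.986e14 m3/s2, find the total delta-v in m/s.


V1 = sqrt(mu/r1) = 7731.63 m/s
dV1 = V1*(sqrt(2*r2/(r1+r2)) - 1) = 2270.68 m/s
V2 = sqrt(mu/r2) = 3414.29 m/s
dV2 = V2*(1 - sqrt(2*r1/(r1+r2))) = 1463.73 m/s
Total dV = 3734 m/s

3734 m/s


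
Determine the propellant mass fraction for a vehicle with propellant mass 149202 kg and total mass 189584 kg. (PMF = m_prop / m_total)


PMF = 149202 / 189584 = 0.787

0.787


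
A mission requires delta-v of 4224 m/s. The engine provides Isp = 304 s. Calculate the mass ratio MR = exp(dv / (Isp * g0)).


Ve = 304 * 9.81 = 2982.24 m/s
MR = exp(4224 / 2982.24) = 4.122

4.122


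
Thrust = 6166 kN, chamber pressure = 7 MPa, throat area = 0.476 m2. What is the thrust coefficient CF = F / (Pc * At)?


CF = 6166000 / (7e6 * 0.476) = 1.85

1.85


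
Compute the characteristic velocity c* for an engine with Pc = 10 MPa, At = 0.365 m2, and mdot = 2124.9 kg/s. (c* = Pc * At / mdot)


c* = 10e6 * 0.365 / 2124.9 = 1718 m/s

1718 m/s


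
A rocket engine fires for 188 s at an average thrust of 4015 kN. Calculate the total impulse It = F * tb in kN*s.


It = 4015 * 188 = 754820 kN*s

754820 kN*s


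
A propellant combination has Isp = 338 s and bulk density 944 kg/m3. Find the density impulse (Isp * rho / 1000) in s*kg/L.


rho*Isp = 338 * 944 / 1000 = 319 s*kg/L

319 s*kg/L


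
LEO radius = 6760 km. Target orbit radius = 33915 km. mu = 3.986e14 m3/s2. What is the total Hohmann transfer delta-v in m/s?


V1 = sqrt(mu/r1) = 7678.83 m/s
dV1 = V1*(sqrt(2*r2/(r1+r2)) - 1) = 2237.3 m/s
V2 = sqrt(mu/r2) = 3428.25 m/s
dV2 = V2*(1 - sqrt(2*r1/(r1+r2))) = 1451.75 m/s
Total dV = 3689 m/s

3689 m/s


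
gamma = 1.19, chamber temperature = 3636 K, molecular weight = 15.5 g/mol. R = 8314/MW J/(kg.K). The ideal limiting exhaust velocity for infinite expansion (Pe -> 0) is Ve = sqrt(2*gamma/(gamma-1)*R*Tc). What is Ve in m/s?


R = 8314 / 15.5 = 536.39 J/(kg.K)
Ve = sqrt(2 * 1.19 / (1.19 - 1) * 536.39 * 3636) = 4943 m/s

4943 m/s


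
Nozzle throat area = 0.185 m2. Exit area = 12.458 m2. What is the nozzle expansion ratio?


AR = 12.458 / 0.185 = 67.3

67.3


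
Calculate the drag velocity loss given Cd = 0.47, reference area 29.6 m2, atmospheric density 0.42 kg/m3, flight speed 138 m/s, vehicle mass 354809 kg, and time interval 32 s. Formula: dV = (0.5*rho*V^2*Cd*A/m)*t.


D = 0.5 * 0.42 * 138^2 * 0.47 * 29.6 = 55637.43 N
a = 55637.43 / 354809 = 0.1568 m/s2
dV = 0.1568 * 32 = 5.0 m/s

5.0 m/s


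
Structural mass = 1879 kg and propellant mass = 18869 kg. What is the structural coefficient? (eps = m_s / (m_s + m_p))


eps = 1879 / (1879 + 18869) = 0.0906

0.0906


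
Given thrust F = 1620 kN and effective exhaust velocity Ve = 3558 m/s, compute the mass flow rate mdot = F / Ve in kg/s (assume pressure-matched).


mdot = F / Ve = 1620000 / 3558 = 455.3 kg/s

455.3 kg/s


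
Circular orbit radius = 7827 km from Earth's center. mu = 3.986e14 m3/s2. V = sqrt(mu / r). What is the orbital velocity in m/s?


V = sqrt(3.986e14 / 7827000) = 7136 m/s

7136 m/s


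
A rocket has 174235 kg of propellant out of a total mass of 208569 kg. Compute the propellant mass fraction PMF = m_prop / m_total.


PMF = 174235 / 208569 = 0.835

0.835


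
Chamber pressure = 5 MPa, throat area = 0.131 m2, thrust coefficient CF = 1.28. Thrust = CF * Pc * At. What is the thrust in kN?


F = 1.28 * 5e6 * 0.131 = 838400.0 N = 838.4 kN

838.4 kN


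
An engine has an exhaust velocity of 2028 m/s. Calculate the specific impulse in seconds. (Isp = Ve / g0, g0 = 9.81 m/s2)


Isp = Ve / g0 = 2028 / 9.81 = 206.7 s

206.7 s


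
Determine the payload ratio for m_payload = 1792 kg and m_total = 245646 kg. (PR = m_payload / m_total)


PR = 1792 / 245646 = 0.0073

0.0073


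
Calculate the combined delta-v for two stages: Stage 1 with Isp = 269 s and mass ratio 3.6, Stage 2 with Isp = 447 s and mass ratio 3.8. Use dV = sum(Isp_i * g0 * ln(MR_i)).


dV1 = 269 * 9.81 * ln(3.6) = 3380.2 m/s
dV2 = 447 * 9.81 * ln(3.8) = 5854.1 m/s
Total dV = 3380.2 + 5854.1 = 9234.3 m/s ~ 9234 m/s

9234 m/s


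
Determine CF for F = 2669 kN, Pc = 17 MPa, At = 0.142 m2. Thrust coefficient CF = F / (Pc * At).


CF = 2669000 / (17e6 * 0.142) = 1.11

1.11


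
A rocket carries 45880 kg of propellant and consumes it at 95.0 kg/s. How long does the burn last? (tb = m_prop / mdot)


tb = 45880 / 95.0 = 482.9 s

482.9 s


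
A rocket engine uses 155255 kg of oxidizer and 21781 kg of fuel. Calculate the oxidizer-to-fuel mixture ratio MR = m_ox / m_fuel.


MR = 155255 / 21781 = 7.13

7.13


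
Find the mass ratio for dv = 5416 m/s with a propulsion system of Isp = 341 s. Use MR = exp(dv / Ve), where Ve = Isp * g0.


Ve = 341 * 9.81 = 3345.21 m/s
MR = exp(5416 / 3345.21) = 5.048

5.048


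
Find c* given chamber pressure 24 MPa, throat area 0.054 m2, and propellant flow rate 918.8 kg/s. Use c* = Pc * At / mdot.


c* = 24e6 * 0.054 / 918.8 = 1411 m/s

1411 m/s


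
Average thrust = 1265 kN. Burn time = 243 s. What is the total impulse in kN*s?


It = 1265 * 243 = 307395 kN*s

307395 kN*s


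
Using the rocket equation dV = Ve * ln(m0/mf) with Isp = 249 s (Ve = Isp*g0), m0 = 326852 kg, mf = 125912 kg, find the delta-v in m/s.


Ve = 249 * 9.81 = 2442.69 m/s
dV = 2442.69 * ln(326852/125912) = 2330 m/s

2330 m/s


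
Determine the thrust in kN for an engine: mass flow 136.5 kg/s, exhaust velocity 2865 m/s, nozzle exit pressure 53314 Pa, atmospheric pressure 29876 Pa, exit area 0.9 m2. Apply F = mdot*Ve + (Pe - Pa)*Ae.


F = 136.5 * 2865 + (53314 - 29876) * 0.9 = 412167.0 N = 412.2 kN

412.2 kN


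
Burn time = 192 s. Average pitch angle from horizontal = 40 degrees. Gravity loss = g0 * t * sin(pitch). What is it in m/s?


GL = 9.81 * 192 * sin(40 deg) = 1211 m/s

1211 m/s


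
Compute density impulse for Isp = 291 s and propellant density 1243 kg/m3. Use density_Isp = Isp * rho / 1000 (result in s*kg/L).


rho*Isp = 291 * 1243 / 1000 = 362 s*kg/L

362 s*kg/L


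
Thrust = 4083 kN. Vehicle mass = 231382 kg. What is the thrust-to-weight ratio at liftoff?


TWR = 4083000 / (231382 * 9.81) = 1.8

1.8


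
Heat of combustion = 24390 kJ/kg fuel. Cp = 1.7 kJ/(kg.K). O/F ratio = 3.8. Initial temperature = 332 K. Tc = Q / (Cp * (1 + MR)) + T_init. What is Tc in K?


Tc = 24390 / (1.7 * (1 + 3.8)) + 332 = 3321 K

3321 K


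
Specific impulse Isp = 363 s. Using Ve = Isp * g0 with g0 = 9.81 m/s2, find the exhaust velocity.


Ve = Isp * g0 = 363 * 9.81 = 3561.0 m/s

3561.0 m/s


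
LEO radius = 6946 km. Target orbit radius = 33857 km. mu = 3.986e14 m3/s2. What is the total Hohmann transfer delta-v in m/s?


V1 = sqrt(mu/r1) = 7575.32 m/s
dV1 = V1*(sqrt(2*r2/(r1+r2)) - 1) = 2183.43 m/s
V2 = sqrt(mu/r2) = 3431.19 m/s
dV2 = V2*(1 - sqrt(2*r1/(r1+r2))) = 1429.11 m/s
Total dV = 3613 m/s

3613 m/s


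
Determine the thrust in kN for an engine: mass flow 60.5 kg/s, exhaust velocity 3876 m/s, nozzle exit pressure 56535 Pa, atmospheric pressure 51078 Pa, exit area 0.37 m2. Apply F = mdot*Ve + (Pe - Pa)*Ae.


F = 60.5 * 3876 + (56535 - 51078) * 0.37 = 236517.0 N = 236.5 kN

236.5 kN


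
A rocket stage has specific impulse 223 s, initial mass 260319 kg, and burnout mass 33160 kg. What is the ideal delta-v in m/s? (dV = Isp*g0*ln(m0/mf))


Ve = 223 * 9.81 = 2187.63 m/s
dV = 2187.63 * ln(260319/33160) = 4508 m/s

4508 m/s


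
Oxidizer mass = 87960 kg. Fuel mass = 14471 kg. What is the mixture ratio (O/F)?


MR = 87960 / 14471 = 6.08

6.08


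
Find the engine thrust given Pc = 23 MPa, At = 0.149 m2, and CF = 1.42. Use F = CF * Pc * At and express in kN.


F = 1.42 * 23e6 * 0.149 = 4.8663e+06 N = 4866.3 kN

4866.3 kN


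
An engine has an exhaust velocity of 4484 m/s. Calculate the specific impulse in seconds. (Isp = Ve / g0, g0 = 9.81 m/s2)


Isp = Ve / g0 = 4484 / 9.81 = 457.1 s

457.1 s


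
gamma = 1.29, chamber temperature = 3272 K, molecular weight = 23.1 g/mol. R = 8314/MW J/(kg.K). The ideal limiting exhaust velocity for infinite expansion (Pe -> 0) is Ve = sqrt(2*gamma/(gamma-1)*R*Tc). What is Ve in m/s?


R = 8314 / 23.1 = 359.91 J/(kg.K)
Ve = sqrt(2 * 1.29 / (1.29 - 1) * 359.91 * 3272) = 3237 m/s

3237 m/s


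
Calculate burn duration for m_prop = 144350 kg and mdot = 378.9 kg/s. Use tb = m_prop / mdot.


tb = 144350 / 378.9 = 381.0 s

381.0 s


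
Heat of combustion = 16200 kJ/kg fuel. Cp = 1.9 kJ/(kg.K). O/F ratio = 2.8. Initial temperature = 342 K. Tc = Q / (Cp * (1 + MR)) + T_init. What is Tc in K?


Tc = 16200 / (1.9 * (1 + 2.8)) + 342 = 2586 K

2586 K


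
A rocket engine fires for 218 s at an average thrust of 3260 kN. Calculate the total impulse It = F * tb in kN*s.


It = 3260 * 218 = 710680 kN*s

710680 kN*s


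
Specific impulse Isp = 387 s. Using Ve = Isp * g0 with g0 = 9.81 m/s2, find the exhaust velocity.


Ve = Isp * g0 = 387 * 9.81 = 3796.5 m/s

3796.5 m/s


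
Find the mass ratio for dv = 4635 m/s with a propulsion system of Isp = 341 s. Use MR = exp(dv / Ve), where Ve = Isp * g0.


Ve = 341 * 9.81 = 3345.21 m/s
MR = exp(4635 / 3345.21) = 3.997

3.997


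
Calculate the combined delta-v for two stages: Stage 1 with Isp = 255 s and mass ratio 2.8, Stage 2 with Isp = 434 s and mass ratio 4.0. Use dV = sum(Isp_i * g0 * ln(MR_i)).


dV1 = 255 * 9.81 * ln(2.8) = 2575.6 m/s
dV2 = 434 * 9.81 * ln(4.0) = 5902.2 m/s
Total dV = 2575.6 + 5902.2 = 8477.8 m/s ~ 8478 m/s

8478 m/s
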